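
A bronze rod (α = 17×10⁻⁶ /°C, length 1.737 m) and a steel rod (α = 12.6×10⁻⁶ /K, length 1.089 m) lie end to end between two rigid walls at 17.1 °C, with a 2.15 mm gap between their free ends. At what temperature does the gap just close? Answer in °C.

T = 66.8 °C

Gap closes when ΔL₁ + ΔL₂ = 2.15 mm = 2.15×10⁻³ m
(α₁L₁ + α₂L₂)ΔT = g
α₁L₁ + α₂L₂ = 17×10⁻⁶×1.737 + 12.6×10⁻⁶×1.089 = 4.32504×10⁻⁵ m/K
ΔT = 2.15×10⁻³ / 4.32504×10⁻⁵ = 49.711 K
T = 17.1 + 49.711 = 66.811 °C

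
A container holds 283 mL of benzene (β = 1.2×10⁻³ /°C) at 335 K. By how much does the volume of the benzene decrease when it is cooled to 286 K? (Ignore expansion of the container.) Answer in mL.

|ΔT| = |286 − 335| = 49 K
ΔV = βV₀ΔT = (1.2×10⁻³)(283)(49) = 16.6 mL

ΔV = 16.6 mL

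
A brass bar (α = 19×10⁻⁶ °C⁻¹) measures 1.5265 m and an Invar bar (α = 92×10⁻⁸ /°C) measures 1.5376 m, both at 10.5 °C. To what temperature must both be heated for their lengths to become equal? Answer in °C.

T = 412.8 °C

Equal length when α₁L₁ΔT − α₂L₂ΔT = L₂ − L₁ = 1.11×10⁻² m
α₁L₁ = 2.90035×10⁻⁵, α₂L₂ = 1.414592×10⁻⁶ → Δ(αL) = 2.7588908×10⁻⁵ m/K
ΔT = 1.11×10⁻² / 2.7588908×10⁻⁵ = 402.336 K, so T = 10.5 + 402.336 = 412.836 °C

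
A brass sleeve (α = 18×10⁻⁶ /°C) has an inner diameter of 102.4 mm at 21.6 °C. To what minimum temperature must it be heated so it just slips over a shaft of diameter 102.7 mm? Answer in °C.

T = 184 °C

Required Δd = 102.7 − 102.4 = 0.3 mm
Δd = αd₀ΔT ⇒ ΔT = Δd/(αd₀) = 0.3 / (18×10⁻⁶ × 102.4) = 162.76 K
T_min = 21.6 + 162.76 = 184.36 °C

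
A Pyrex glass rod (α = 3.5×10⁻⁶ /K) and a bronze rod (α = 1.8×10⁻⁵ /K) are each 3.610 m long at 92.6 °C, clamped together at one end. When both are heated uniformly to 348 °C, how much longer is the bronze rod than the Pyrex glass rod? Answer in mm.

ΔT = 255.4 K
Pyrex glass: ΔL = 3.5×10⁻⁶ × 3.610 m × 255.4 = 3.2270×10⁻³ m = 3.2270 mm
bronze: ΔL = 1.8×10⁻⁵ × 3.610 m × 255.4 = 1.6596×10⁻² m = 16.596 mm
difference = 16.596 − 3.2270 = 13.369 mm

13.4 mm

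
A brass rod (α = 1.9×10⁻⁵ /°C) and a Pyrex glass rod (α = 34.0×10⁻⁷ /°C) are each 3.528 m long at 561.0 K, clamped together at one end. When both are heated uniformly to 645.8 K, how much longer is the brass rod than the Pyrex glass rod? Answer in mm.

ΔT = 84.8 K
brass: ΔL = 1.9×10⁻⁵ × 3.528 m × 84.8 = 5.6843×10⁻³ m = 5.6843 mm
Pyrex glass: ΔL = 34.0×10⁻⁷ × 3.528 m × 84.8 = 1.0172×10⁻³ m = 1.0172 mm
difference = 5.6843 − 1.0172 = 4.6671 mm

4.67 mm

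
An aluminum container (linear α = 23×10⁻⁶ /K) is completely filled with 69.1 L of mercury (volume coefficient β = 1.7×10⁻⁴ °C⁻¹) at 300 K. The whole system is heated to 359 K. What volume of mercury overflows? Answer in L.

The container also expands: β_container ≈ 3α = 6.9×10⁻⁵ /K
Net overflow = V₀(β_liq − 3α_cont)ΔT
β − 3α = 1.70×10⁻⁴ − 6.9×10⁻⁵ = 1.01×10⁻⁴ /K; ΔT = 59 K
ΔV = 69.1 × 1.01×10⁻⁴ × 59 = 0.412 L

0.412 L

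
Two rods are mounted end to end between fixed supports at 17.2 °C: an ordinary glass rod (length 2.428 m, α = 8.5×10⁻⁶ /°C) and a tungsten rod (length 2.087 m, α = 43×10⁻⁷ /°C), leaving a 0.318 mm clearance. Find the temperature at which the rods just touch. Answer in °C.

α₁L₁ = 2.0638×10⁻⁵ m/K, α₂L₂ = 8.9741×10⁻⁶ m/K → total 2.96121×10⁻⁵ m/K
ΔT = g/(α₁L₁+α₂L₂) = 3.18×10⁻⁴ / 2.96121×10⁻⁵ = 10.739 K
T = 17.2 + 10.739 = 27.939 °C

T = 27.9 °C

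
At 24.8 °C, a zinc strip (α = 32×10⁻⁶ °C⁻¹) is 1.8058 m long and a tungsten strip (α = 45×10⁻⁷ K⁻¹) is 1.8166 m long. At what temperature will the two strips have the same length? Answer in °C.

Equal length when α₁L₁ΔT − α₂L₂ΔT = L₂ − L₁ = 1.08×10⁻² m
α₁L₁ = 5.77856×10⁻⁵, α₂L₂ = 8.1747×10⁻⁶ → Δ(αL) = 4.96109×10⁻⁵ m/K
ΔT = 1.08×10⁻² / 4.96109×10⁻⁵ = 217.694 K, so T = 24.8 + 217.694 = 242.494 °C

T = 242.5 °C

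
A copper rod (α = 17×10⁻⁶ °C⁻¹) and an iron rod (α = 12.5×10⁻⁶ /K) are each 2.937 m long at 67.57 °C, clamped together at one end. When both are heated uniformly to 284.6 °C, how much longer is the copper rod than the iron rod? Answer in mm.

2.87 mm

ΔT = 217.03 K
copper: ΔL = 17×10⁻⁶ × 2.937 m × 217.03 = 1.0836×10⁻² m = 10.836 mm
iron: ΔL = 12.5×10⁻⁶ × 2.937 m × 217.03 = 7.9677×10⁻³ m = 7.9677 mm
difference = 10.836 − 7.9677 = 2.8683 mm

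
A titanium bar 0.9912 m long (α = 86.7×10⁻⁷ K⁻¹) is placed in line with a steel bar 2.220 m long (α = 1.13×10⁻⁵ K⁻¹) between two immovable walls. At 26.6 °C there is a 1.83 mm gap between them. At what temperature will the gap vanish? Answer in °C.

α₁L₁ = 8.593704×10⁻⁶ m/K, α₂L₂ = 2.5086×10⁻⁵ m/K → total 3.3679704×10⁻⁵ m/K
ΔT = g/(α₁L₁+α₂L₂) = 1.83×10⁻³ / 3.3679704×10⁻⁵ = 54.335 K
T = 26.6 + 54.335 = 80.935 °C

T = 80.9 °C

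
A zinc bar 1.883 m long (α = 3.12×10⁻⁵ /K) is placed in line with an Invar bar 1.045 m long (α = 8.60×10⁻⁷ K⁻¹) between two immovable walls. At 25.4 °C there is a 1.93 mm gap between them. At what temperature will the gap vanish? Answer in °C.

T = 57.8 °C

α₁L₁ = 5.87496×10⁻⁵ m/K, α₂L₂ = 8.987×10⁻⁷ m/K → total 5.96483×10⁻⁵ m/K
ΔT = g/(α₁L₁+α₂L₂) = 1.93×10⁻³ / 5.96483×10⁻⁵ = 32.356 K
T = 25.4 + 32.356 = 57.756 °C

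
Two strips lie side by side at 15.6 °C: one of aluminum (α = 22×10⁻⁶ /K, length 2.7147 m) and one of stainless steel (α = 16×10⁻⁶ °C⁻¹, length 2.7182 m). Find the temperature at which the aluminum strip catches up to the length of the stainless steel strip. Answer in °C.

L₁(1 + α₁ΔT) = L₂(1 + α₂ΔT) ⇒ ΔT = (L₂ − L₁)/(α₁L₁ − α₂L₂)
L₂ − L₁ = 2.7182 − 2.7147 = 3.50×10⁻³ m
α₁L₁ − α₂L₂ = 22×10⁻⁶×2.7147 − 16×10⁻⁶×2.7182 = 1.62322×10⁻⁵ m/K
ΔT = 3.50×10⁻³ / 1.62322×10⁻⁵ = 215.621 K
T = 15.6 + 215.621 = 231.221 °C

T = 231.2 °C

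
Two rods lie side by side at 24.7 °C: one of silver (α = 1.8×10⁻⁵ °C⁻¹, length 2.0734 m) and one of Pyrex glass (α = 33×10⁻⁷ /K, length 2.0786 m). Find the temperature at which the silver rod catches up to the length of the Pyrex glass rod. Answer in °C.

Equal length when α₁L₁ΔT − α₂L₂ΔT = L₂ − L₁ = 5.20×10⁻³ m
α₁L₁ = 3.73212×10⁻⁵, α₂L₂ = 6.85938×10⁻⁶ → Δ(αL) = 3.046182×10⁻⁵ m/K
ΔT = 5.20×10⁻³ / 3.046182×10⁻⁵ = 170.705 K, so T = 24.7 + 170.705 = 195.405 °C

T = 195.4 °C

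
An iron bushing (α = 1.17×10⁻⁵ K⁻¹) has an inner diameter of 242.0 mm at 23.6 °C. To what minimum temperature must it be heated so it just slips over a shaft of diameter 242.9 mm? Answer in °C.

T = 341 °C

Required Δd = 242.9 − 242.0 = 0.9 mm
Δd = αd₀ΔT ⇒ ΔT = Δd/(αd₀) = 0.9 / (1.17×10⁻⁵ × 242.0) = 317.86 K
T_min = 23.6 + 317.86 = 341.46 °C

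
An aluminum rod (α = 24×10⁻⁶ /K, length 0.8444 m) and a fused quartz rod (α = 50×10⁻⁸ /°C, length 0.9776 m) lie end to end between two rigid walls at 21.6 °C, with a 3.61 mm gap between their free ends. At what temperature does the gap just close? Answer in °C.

T = 196 °C

α₁L₁ = 2.02656×10⁻⁵ m/K, α₂L₂ = 4.888×10⁻⁷ m/K → total 2.07544×10⁻⁵ m/K
ΔT = g/(α₁L₁+α₂L₂) = 3.61×10⁻³ / 2.07544×10⁻⁵ = 173.94 K
T = 21.6 + 173.94 = 195.54 °C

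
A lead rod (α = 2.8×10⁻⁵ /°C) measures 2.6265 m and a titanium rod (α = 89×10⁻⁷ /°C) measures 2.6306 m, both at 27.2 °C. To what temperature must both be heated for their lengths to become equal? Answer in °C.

T = 109.0 °C

Equal length when α₁L₁ΔT − α₂L₂ΔT = L₂ − L₁ = 4.10×10⁻³ m
α₁L₁ = 7.3542×10⁻⁵, α₂L₂ = 2.341234×10⁻⁵ → Δ(αL) = 5.012966×10⁻⁵ m/K
ΔT = 4.10×10⁻³ / 5.012966×10⁻⁵ = 81.788 K, so T = 27.2 + 81.788 = 108.988 °C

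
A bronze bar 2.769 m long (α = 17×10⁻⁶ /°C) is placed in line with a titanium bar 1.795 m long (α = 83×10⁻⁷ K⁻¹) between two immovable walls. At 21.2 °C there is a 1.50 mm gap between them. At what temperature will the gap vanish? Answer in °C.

Gap closes when ΔL₁ + ΔL₂ = 1.50 mm = 1.50×10⁻³ m
(α₁L₁ + α₂L₂)ΔT = g
α₁L₁ + α₂L₂ = 17×10⁻⁶×2.769 + 83×10⁻⁷×1.795 = 6.19715×10⁻⁵ m/K
ΔT = 1.50×10⁻³ / 6.19715×10⁻⁵ = 24.205 K
T = 21.2 + 24.205 = 45.405 °C

T = 45.4 °C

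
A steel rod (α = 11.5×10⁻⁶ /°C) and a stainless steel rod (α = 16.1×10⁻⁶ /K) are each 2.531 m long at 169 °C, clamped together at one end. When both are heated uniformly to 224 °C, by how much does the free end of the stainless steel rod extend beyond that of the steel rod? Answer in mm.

0.640 mm

ΔT = 55 K
steel: ΔL = 11.5×10⁻⁶ × 2.531 m × 55 = 1.6009×10⁻³ m = 1.6009 mm
stainless steel: ΔL = 16.1×10⁻⁶ × 2.531 m × 55 = 2.2412×10⁻³ m = 2.2412 mm
difference = 2.2412 − 1.6009 = 0.6403 mm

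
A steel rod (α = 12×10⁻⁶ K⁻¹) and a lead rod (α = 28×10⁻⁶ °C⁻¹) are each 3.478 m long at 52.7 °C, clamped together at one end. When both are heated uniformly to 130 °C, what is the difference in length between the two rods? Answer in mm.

4.30 mm

ΔT = 77.3 K
steel: ΔL = 12×10⁻⁶ × 3.478 m × 77.3 = 3.2262×10⁻³ m = 3.2262 mm
lead: ΔL = 28×10⁻⁶ × 3.478 m × 77.3 = 7.5278×10⁻³ m = 7.5278 mm
difference = 7.5278 − 3.2262 = 4.3016 mm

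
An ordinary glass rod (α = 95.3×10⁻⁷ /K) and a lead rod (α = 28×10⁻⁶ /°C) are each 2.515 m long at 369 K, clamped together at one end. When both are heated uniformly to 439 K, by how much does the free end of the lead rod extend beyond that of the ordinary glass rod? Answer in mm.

ΔT = 70 K
ordinary glass: ΔL = 95.3×10⁻⁷ × 2.515 m × 70 = 1.6778×10⁻³ m = 1.6778 mm
lead: ΔL = 28×10⁻⁶ × 2.515 m × 70 = 4.9294×10⁻³ m = 4.9294 mm
difference = 4.9294 − 1.6778 = 3.2516 mm

3.25 mm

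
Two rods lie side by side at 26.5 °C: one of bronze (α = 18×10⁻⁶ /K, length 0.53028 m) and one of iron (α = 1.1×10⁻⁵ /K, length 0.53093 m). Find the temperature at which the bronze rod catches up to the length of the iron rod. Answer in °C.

L₁(1 + α₁ΔT) = L₂(1 + α₂ΔT) ⇒ ΔT = (L₂ − L₁)/(α₁L₁ − α₂L₂)
L₂ − L₁ = 0.53093 − 0.53028 = 6.50×10⁻⁴ m
α₁L₁ − α₂L₂ = 18×10⁻⁶×0.53028 − 1.1×10⁻⁵×0.53093 = 3.70481×10⁻⁶ m/K
ΔT = 6.50×10⁻⁴ / 3.70481×10⁻⁶ = 175.448 K
T = 26.5 + 175.448 = 201.948 °C

T = 201.9 °C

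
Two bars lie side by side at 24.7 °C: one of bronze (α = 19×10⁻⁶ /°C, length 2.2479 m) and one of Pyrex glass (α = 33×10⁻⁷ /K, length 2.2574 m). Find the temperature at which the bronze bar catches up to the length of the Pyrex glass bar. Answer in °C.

Equal length when α₁L₁ΔT − α₂L₂ΔT = L₂ − L₁ = 9.50×10⁻³ m
α₁L₁ = 4.27101×10⁻⁵, α₂L₂ = 7.44942×10⁻⁶ → Δ(αL) = 3.526068×10⁻⁵ m/K
ΔT = 9.50×10⁻³ / 3.526068×10⁻⁵ = 269.422 K, so T = 24.7 + 269.422 = 294.122 °C

T = 294.1 °C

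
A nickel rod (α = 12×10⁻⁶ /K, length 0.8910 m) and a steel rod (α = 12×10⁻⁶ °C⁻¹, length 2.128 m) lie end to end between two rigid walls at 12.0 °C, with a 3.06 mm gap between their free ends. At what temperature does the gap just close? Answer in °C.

α₁L₁ = 1.0692×10⁻⁵ m/K, α₂L₂ = 2.5536×10⁻⁵ m/K → total 3.6228×10⁻⁵ m/K
ΔT = g/(α₁L₁+α₂L₂) = 3.06×10⁻³ / 3.6228×10⁻⁵ = 84.465 K
T = 12.0 + 84.465 = 96.465 °C

T = 96.5 °C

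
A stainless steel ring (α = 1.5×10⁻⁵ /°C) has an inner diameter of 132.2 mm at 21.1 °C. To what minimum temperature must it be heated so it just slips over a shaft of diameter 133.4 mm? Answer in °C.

Required Δd = 133.4 − 132.2 = 1.2 mm
Δd = αd₀ΔT ⇒ ΔT = Δd/(αd₀) = 1.2 / (1.5×10⁻⁵ × 132.2) = 605.14 K
T_min = 21.1 + 605.14 = 626.24 °C

T = 626 °C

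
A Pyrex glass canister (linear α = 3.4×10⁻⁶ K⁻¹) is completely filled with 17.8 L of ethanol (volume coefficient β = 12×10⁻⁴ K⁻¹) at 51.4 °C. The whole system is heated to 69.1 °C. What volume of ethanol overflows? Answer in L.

0.375 L

The canister also expands: β_container ≈ 3α = 1.02×10⁻⁵ /K
Net overflow = V₀(β_liq − 3α_cont)ΔT
β − 3α = 1.20×10⁻³ − 1.02×10⁻⁵ = 1.1898×10⁻³ /K; ΔT = 17.7 K
ΔV = 17.8 × 1.1898×10⁻³ × 17.7 = 0.375 L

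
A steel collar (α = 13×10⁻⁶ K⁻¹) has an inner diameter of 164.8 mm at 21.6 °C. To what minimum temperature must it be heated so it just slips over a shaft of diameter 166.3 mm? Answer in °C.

T = 722 °C

Required Δd = 166.3 − 164.8 = 1.5 mm
Δd = αd₀ΔT ⇒ ΔT = Δd/(αd₀) = 1.5 / (13×10⁻⁶ × 164.8) = 700.15 K
T_min = 21.6 + 700.15 = 721.75 °C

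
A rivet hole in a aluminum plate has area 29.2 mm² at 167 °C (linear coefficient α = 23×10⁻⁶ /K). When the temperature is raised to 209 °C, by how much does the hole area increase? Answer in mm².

ΔA = 0.0564 mm²

Area coefficient ≈ 2α; |ΔT| = 42 K
ΔA = 2αA₀ΔT = 2(23×10⁻⁶)(29.2)(42) = 0.0564 mm²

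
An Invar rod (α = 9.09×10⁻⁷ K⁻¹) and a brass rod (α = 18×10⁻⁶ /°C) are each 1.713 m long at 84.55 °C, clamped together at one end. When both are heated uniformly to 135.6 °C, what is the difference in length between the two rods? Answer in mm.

ΔT = 51.05 K
Invar: ΔL = 9.09×10⁻⁷ × 1.713 m × 51.05 = 7.9491×10⁻⁵ m = 0.079491 mm
brass: ΔL = 18×10⁻⁶ × 1.713 m × 51.05 = 1.5741×10⁻³ m = 1.5741 mm
difference = 1.5741 − 0.079491 = 1.494609 mm

1.49 mm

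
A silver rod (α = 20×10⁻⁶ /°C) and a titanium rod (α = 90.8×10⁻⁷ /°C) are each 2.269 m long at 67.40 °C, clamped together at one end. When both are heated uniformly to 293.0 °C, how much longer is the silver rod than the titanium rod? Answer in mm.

5.59 mm

ΔT = 225.60 K
silver: ΔL = 20×10⁻⁶ × 2.269 m × 225.60 = 1.0238×10⁻² m = 10.238 mm
titanium: ΔL = 90.8×10⁻⁷ × 2.269 m × 225.60 = 4.6479×10⁻³ m = 4.6479 mm
difference = 10.238 − 4.6479 = 5.5901 mm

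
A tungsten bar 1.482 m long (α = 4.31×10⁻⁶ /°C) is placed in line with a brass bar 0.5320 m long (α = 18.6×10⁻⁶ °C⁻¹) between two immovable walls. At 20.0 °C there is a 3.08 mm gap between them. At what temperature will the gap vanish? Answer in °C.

α₁L₁ = 6.38742×10⁻⁶ m/K, α₂L₂ = 9.8952×10⁻⁶ m/K → total 1.628262×10⁻⁵ m/K
ΔT = g/(α₁L₁+α₂L₂) = 3.08×10⁻³ / 1.628262×10⁻⁵ = 189.16 K
T = 20.0 + 189.16 = 209.16 °C

T = 209 °C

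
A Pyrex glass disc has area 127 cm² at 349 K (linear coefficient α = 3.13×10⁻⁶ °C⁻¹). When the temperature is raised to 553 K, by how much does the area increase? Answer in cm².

Area coefficient ≈ 2α; |ΔT| = 204 K
ΔA = 2αA₀ΔT = 2(3.13×10⁻⁶)(127)(204) = 0.162 cm²

ΔA = 0.162 cm²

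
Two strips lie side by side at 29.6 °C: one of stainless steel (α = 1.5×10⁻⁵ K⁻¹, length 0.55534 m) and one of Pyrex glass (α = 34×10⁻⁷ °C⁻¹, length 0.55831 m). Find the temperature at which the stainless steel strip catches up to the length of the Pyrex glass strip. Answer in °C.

L₁(1 + α₁ΔT) = L₂(1 + α₂ΔT) ⇒ ΔT = (L₂ − L₁)/(α₁L₁ − α₂L₂)
L₂ − L₁ = 0.55831 − 0.55534 = 2.97×10⁻³ m
α₁L₁ − α₂L₂ = 1.5×10⁻⁵×0.55534 − 34×10⁻⁷×0.55831 = 6.431846×10⁻⁶ m/K
ΔT = 2.97×10⁻³ / 6.431846×10⁻⁶ = 461.765 K
T = 29.6 + 461.765 = 491.365 °C

T = 491.4 °C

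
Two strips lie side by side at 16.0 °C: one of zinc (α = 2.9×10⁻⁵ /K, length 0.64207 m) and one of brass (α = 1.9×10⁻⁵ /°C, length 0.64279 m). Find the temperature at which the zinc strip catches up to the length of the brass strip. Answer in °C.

L₁(1 + α₁ΔT) = L₂(1 + α₂ΔT) ⇒ ΔT = (L₂ − L₁)/(α₁L₁ − α₂L₂)
L₂ − L₁ = 0.64279 − 0.64207 = 7.20×10⁻⁴ m
α₁L₁ − α₂L₂ = 2.9×10⁻⁵×0.64207 − 1.9×10⁻⁵×0.64279 = 6.40702×10⁻⁶ m/K
ΔT = 7.20×10⁻⁴ / 6.40702×10⁻⁶ = 112.377 K
T = 16.0 + 112.377 = 128.377 °C

T = 128.4 °C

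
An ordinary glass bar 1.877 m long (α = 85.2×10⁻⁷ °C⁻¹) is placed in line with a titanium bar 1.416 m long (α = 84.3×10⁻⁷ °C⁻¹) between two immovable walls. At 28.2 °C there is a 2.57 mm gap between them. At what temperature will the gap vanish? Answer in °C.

T = 120 °C

α₁L₁ = 1.599204×10⁻⁵ m/K, α₂L₂ = 1.193688×10⁻⁵ m/K → total 2.792892×10⁻⁵ m/K
ΔT = g/(α₁L₁+α₂L₂) = 2.57×10⁻³ / 2.792892×10⁻⁵ = 92.02 K
T = 28.2 + 92.02 = 120.22 °C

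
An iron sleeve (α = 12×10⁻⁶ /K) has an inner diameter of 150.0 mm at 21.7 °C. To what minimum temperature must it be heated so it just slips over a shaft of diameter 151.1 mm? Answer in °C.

Required Δd = 151.1 − 150.0 = 1.1 mm
Δd = αd₀ΔT ⇒ ΔT = Δd/(αd₀) = 1.1 / (12×10⁻⁶ × 150.0) = 611.11 K
T_min = 21.7 + 611.11 = 632.81 °C

T = 633 °C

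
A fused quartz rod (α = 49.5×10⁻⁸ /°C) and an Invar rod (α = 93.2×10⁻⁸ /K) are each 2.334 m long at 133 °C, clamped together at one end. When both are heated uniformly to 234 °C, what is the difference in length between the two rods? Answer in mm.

0.103 mm

ΔT = 101 K
fused quartz: ΔL = 49.5×10⁻⁸ × 2.334 m × 101 = 1.1669×10⁻⁴ m = 0.11669 mm
Invar: ΔL = 93.2×10⁻⁸ × 2.334 m × 101 = 2.1970×10⁻⁴ m = 0.21970 mm
difference = 0.21970 − 0.11669 = 0.10301 mm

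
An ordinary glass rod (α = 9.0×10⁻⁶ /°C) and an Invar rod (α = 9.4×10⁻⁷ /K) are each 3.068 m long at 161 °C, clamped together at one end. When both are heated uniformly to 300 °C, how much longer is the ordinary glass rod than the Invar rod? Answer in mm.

3.44 mm

ΔT = 139 K
ordinary glass: ΔL = 9.0×10⁻⁶ × 3.068 m × 139 = 3.8381×10⁻³ m = 3.8381 mm
Invar: ΔL = 9.4×10⁻⁷ × 3.068 m × 139 = 4.0086×10⁻⁴ m = 0.40086 mm
difference = 3.8381 − 0.40086 = 3.43724 mm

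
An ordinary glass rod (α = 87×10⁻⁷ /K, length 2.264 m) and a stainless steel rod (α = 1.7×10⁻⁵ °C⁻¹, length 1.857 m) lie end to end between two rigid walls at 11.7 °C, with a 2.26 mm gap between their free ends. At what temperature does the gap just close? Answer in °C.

T = 55.8 °C

Gap closes when ΔL₁ + ΔL₂ = 2.26 mm = 2.26×10⁻³ m
(α₁L₁ + α₂L₂)ΔT = g
α₁L₁ + α₂L₂ = 87×10⁻⁷×2.264 + 1.7×10⁻⁵×1.857 = 5.12658×10⁻⁵ m/K
ΔT = 2.26×10⁻³ / 5.12658×10⁻⁵ = 44.084 K
T = 11.7 + 44.084 = 55.784 °C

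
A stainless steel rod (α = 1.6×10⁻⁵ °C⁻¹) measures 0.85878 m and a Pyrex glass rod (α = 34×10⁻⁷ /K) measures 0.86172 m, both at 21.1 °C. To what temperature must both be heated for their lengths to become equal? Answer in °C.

T = 293.1 °C

L₁(1 + α₁ΔT) = L₂(1 + α₂ΔT) ⇒ ΔT = (L₂ − L₁)/(α₁L₁ − α₂L₂)
L₂ − L₁ = 0.86172 − 0.85878 = 2.94×10⁻³ m
α₁L₁ − α₂L₂ = 1.6×10⁻⁵×0.85878 − 34×10⁻⁷×0.86172 = 1.0810632×10⁻⁵ m/K
ΔT = 2.94×10⁻³ / 1.0810632×10⁻⁵ = 271.954 K
T = 21.1 + 271.954 = 293.054 °C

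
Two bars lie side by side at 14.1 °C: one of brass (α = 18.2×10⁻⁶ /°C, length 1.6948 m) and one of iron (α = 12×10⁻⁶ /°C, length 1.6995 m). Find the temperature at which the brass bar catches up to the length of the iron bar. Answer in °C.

L₁(1 + α₁ΔT) = L₂(1 + α₂ΔT) ⇒ ΔT = (L₂ − L₁)/(α₁L₁ − α₂L₂)
L₂ − L₁ = 1.6995 − 1.6948 = 4.70×10⁻³ m
α₁L₁ − α₂L₂ = 18.2×10⁻⁶×1.6948 − 12×10⁻⁶×1.6995 = 1.045136×10⁻⁵ m/K
ΔT = 4.70×10⁻³ / 1.045136×10⁻⁵ = 449.702 K
T = 14.1 + 449.702 = 463.802 °C

T = 463.8 °C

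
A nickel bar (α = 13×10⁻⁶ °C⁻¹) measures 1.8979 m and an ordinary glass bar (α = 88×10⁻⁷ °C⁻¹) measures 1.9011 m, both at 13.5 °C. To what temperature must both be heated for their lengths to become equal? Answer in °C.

Equal length when α₁L₁ΔT − α₂L₂ΔT = L₂ − L₁ = 3.20×10⁻³ m
α₁L₁ = 2.46727×10⁻⁵, α₂L₂ = 1.672968×10⁻⁵ → Δ(αL) = 7.94302×10⁻⁶ m/K
ΔT = 3.20×10⁻³ / 7.94302×10⁻⁶ = 402.869 K, so T = 13.5 + 402.869 = 416.369 °C

T = 416.4 °C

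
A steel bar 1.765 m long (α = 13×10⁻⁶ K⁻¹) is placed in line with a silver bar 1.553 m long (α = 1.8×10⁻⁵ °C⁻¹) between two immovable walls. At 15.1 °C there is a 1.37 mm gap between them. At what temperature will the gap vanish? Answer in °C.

T = 42.0 °C

α₁L₁ = 2.2945×10⁻⁵ m/K, α₂L₂ = 2.7954×10⁻⁵ m/K → total 5.0899×10⁻⁵ m/K
ΔT = g/(α₁L₁+α₂L₂) = 1.37×10⁻³ / 5.0899×10⁻⁵ = 26.916 K
T = 15.1 + 26.916 = 42.016 °C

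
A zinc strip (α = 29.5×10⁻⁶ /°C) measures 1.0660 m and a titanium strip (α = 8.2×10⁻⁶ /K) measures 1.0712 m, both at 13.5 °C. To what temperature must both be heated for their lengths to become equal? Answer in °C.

T = 242.9 °C

Equal length when α₁L₁ΔT − α₂L₂ΔT = L₂ − L₁ = 5.20×10⁻³ m
α₁L₁ = 3.1447×10⁻⁵, α₂L₂ = 8.78384×10⁻⁶ → Δ(αL) = 2.266316×10⁻⁵ m/K
ΔT = 5.20×10⁻³ / 2.266316×10⁻⁵ = 229.447 K, so T = 13.5 + 229.447 = 242.947 °C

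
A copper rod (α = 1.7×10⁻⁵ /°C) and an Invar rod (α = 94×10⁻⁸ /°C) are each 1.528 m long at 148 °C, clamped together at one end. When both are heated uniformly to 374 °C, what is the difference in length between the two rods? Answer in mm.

5.55 mm

ΔT = 226 K
copper: ΔL = 1.7×10⁻⁵ × 1.528 m × 226 = 5.8706×10⁻³ m = 5.8706 mm
Invar: ΔL = 94×10⁻⁸ × 1.528 m × 226 = 3.2461×10⁻⁴ m = 0.32461 mm
difference = 5.8706 − 0.32461 = 5.54599 mm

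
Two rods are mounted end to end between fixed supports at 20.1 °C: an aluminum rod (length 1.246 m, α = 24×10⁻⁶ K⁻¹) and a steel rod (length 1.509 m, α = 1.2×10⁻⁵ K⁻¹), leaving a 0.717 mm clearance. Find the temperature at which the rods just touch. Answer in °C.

T = 35.0 °C

α₁L₁ = 2.9904×10⁻⁵ m/K, α₂L₂ = 1.8108×10⁻⁵ m/K → total 4.8012×10⁻⁵ m/K
ΔT = g/(α₁L₁+α₂L₂) = 7.17×10⁻⁴ / 4.8012×10⁻⁵ = 14.934 K
T = 20.1 + 14.934 = 35.034 °C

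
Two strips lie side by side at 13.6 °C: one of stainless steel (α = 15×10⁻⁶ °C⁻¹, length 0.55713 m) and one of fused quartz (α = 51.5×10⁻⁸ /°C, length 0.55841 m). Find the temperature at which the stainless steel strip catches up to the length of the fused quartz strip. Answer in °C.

Equal length when α₁L₁ΔT − α₂L₂ΔT = L₂ − L₁ = 1.28×10⁻³ m
α₁L₁ = 8.35695×10⁻⁶, α₂L₂ = 2.8758115×10⁻⁷ → Δ(αL) = 8.06936885×10⁻⁶ m/K
ΔT = 1.28×10⁻³ / 8.06936885×10⁻⁶ = 158.625 K, so T = 13.6 + 158.625 = 172.225 °C

T = 172.2 °C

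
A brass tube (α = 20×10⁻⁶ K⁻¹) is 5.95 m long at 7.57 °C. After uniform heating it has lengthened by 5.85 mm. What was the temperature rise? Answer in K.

ΔT = 49.2 K

ΔL = αL₀ΔT ⇒ ΔT = ΔL / (αL₀)
ΔT = 5.85×10⁻³ m / (20×10⁻⁶ × 5.95 m) = 49.160 K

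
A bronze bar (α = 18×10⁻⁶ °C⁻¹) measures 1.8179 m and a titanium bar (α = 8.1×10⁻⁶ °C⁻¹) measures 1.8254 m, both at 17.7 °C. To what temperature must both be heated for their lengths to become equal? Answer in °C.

L₁(1 + α₁ΔT) = L₂(1 + α₂ΔT) ⇒ ΔT = (L₂ − L₁)/(α₁L₁ − α₂L₂)
L₂ − L₁ = 1.8254 − 1.8179 = 7.50×10⁻³ m
α₁L₁ − α₂L₂ = 18×10⁻⁶×1.8179 − 8.1×10⁻⁶×1.8254 = 1.793646×10⁻⁵ m/K
ΔT = 7.50×10⁻³ / 1.793646×10⁻⁵ = 418.143 K
T = 17.7 + 418.143 = 435.843 °C

T = 435.8 °C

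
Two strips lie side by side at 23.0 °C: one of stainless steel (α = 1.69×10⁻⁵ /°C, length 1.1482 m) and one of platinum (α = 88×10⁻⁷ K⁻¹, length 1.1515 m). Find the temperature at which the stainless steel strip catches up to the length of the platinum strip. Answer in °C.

Equal length when α₁L₁ΔT − α₂L₂ΔT = L₂ − L₁ = 3.30×10⁻³ m
α₁L₁ = 1.940458×10⁻⁵, α₂L₂ = 1.01332×10⁻⁵ → Δ(αL) = 9.27138×10⁻⁶ m/K
ΔT = 3.30×10⁻³ / 9.27138×10⁻⁶ = 355.934 K, so T = 23.0 + 355.934 = 378.934 °C

T = 378.9 °C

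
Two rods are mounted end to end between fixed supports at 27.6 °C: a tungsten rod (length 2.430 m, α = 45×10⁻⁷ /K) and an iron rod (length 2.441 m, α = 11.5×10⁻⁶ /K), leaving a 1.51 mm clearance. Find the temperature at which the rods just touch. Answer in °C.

T = 66.3 °C

α₁L₁ = 1.0935×10⁻⁵ m/K, α₂L₂ = 2.80715×10⁻⁵ m/K → total 3.90065×10⁻⁵ m/K
ΔT = g/(α₁L₁+α₂L₂) = 1.51×10⁻³ / 3.90065×10⁻⁵ = 38.711 K
T = 27.6 + 38.711 = 66.311 °C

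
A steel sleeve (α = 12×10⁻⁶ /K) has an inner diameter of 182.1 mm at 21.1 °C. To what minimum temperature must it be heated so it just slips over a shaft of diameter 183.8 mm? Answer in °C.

Required Δd = 183.8 − 182.1 = 1.7 mm
Δd = αd₀ΔT ⇒ ΔT = Δd/(αd₀) = 1.7 / (12×10⁻⁶ × 182.1) = 777.96 K
T_min = 21.1 + 777.96 = 799.06 °C

T = 799 °C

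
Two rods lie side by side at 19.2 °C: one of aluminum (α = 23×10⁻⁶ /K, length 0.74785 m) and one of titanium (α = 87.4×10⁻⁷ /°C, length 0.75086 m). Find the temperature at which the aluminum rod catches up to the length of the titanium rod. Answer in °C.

Equal length when α₁L₁ΔT − α₂L₂ΔT = L₂ − L₁ = 3.01×10⁻³ m
α₁L₁ = 1.720055×10⁻⁵, α₂L₂ = 6.5625164×10⁻⁶ → Δ(αL) = 1.06380336×10⁻⁵ m/K
ΔT = 3.01×10⁻³ / 1.06380336×10⁻⁵ = 282.947 K, so T = 19.2 + 282.947 = 302.147 °C

T = 302.1 °C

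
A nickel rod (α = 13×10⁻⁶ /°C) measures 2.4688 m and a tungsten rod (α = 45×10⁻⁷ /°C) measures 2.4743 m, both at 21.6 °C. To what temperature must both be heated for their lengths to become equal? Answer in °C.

Equal length when α₁L₁ΔT − α₂L₂ΔT = L₂ − L₁ = 5.50×10⁻³ m
α₁L₁ = 3.20944×10⁻⁵, α₂L₂ = 1.113435×10⁻⁵ → Δ(αL) = 2.096005×10⁻⁵ m/K
ΔT = 5.50×10⁻³ / 2.096005×10⁻⁵ = 262.404 K, so T = 21.6 + 262.404 = 284.004 °C

T = 284.0 °C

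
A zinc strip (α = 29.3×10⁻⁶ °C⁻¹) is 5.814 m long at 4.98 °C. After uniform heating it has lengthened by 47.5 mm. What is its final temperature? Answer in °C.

T = 284 °C

ΔL = αL₀ΔT ⇒ ΔT = ΔL / (αL₀)
ΔT = 47.5×10⁻³ m / (29.3×10⁻⁶ × 5.814 m) = 278.84 K
T = 4.98 + 278.84 = 283.82 °C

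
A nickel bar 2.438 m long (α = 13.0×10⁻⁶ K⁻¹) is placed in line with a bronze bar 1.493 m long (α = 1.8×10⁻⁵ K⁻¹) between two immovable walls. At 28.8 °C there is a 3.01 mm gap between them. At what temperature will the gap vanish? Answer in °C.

Gap closes when ΔL₁ + ΔL₂ = 3.01 mm = 3.01×10⁻³ m
(α₁L₁ + α₂L₂)ΔT = g
α₁L₁ + α₂L₂ = 13.0×10⁻⁶×2.438 + 1.8×10⁻⁵×1.493 = 5.8568×10⁻⁵ m/K
ΔT = 3.01×10⁻³ / 5.8568×10⁻⁵ = 51.393 K
T = 28.8 + 51.393 = 80.193 °C

T = 80.2 °C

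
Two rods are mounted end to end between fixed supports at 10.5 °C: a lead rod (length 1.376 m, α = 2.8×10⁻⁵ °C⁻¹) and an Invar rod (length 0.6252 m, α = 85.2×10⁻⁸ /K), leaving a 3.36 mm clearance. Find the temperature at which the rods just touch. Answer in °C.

α₁L₁ = 3.8528×10⁻⁵ m/K, α₂L₂ = 5.326704×10⁻⁷ m/K → total 3.90606704×10⁻⁵ m/K
ΔT = g/(α₁L₁+α₂L₂) = 3.36×10⁻³ / 3.90606704×10⁻⁵ = 86.020 K
T = 10.5 + 86.020 = 96.520 °C

T = 96.5 °C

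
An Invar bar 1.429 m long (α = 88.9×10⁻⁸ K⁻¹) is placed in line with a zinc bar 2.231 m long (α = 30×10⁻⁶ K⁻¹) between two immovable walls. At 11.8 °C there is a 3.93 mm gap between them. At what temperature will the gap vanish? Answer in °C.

Gap closes when ΔL₁ + ΔL₂ = 3.93 mm = 3.93×10⁻³ m
(α₁L₁ + α₂L₂)ΔT = g
α₁L₁ + α₂L₂ = 88.9×10⁻⁸×1.429 + 30×10⁻⁶×2.231 = 6.8200381×10⁻⁵ m/K
ΔT = 3.93×10⁻³ / 6.8200381×10⁻⁵ = 57.624 K
T = 11.8 + 57.624 = 69.424 °C

T = 69.4 °C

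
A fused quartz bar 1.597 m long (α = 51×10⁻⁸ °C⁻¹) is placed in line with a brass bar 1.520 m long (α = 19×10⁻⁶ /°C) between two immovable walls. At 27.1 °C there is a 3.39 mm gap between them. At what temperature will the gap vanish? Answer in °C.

T = 141 °C

α₁L₁ = 8.1447×10⁻⁷ m/K, α₂L₂ = 2.888×10⁻⁵ m/K → total 2.969447×10⁻⁵ m/K
ΔT = g/(α₁L₁+α₂L₂) = 3.39×10⁻³ / 2.969447×10⁻⁵ = 114.16 K
T = 27.1 + 114.16 = 141.26 °C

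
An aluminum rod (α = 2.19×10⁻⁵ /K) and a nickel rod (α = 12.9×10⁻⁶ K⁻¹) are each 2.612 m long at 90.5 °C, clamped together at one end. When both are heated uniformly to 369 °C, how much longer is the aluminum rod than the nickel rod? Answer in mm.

ΔT = 278.5 K
aluminum: ΔL = 2.19×10⁻⁵ × 2.612 m × 278.5 = 1.5931×10⁻² m = 15.931 mm
nickel: ΔL = 12.9×10⁻⁶ × 2.612 m × 278.5 = 9.3840×10⁻³ m = 9.3840 mm
difference = 15.931 − 9.3840 = 6.547 mm

6.55 mm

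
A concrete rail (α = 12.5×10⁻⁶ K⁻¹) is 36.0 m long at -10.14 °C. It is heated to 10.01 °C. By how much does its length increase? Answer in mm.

|ΔT| = |10.01 − (-10.14)| = 20.15 K
ΔL = αL₀ΔT = (12.5×10⁻⁶)(36.0)(20.15) = 9.07×10⁻³ m

ΔL = 9.07 mm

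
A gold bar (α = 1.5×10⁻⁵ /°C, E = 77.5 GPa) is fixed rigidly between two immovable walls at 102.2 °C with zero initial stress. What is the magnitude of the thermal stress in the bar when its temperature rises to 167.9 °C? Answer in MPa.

Fully constrained: the free strain ε = αΔT is blocked, so σ = Eε = EαΔT.
|ΔT| = 65.7 K
σ = 77.5×10⁹ × 1.5×10⁻⁵ × 65.7 = 7.64×10⁷ Pa

σ = 76.4 MPa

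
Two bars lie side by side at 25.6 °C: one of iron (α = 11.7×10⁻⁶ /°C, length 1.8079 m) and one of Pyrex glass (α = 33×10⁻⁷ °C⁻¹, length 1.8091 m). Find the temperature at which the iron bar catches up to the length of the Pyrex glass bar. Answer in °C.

Equal length when α₁L₁ΔT − α₂L₂ΔT = L₂ − L₁ = 1.20×10⁻³ m
α₁L₁ = 2.115243×10⁻⁵, α₂L₂ = 5.97003×10⁻⁶ → Δ(αL) = 1.51824×10⁻⁵ m/K
ΔT = 1.20×10⁻³ / 1.51824×10⁻⁵ = 79.039 K, so T = 25.6 + 79.039 = 104.639 °C

T = 104.6 °C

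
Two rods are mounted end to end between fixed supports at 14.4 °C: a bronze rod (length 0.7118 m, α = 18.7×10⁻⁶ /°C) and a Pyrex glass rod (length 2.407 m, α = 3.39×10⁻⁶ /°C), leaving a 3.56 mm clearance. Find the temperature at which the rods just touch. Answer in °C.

T = 180 °C

Gap closes when ΔL₁ + ΔL₂ = 3.56 mm = 3.56×10⁻³ m
(α₁L₁ + α₂L₂)ΔT = g
α₁L₁ + α₂L₂ = 18.7×10⁻⁶×0.7118 + 3.39×10⁻⁶×2.407 = 2.147039×10⁻⁵ m/K
ΔT = 3.56×10⁻³ / 2.147039×10⁻⁵ = 165.81 K
T = 14.4 + 165.81 = 180.21 °C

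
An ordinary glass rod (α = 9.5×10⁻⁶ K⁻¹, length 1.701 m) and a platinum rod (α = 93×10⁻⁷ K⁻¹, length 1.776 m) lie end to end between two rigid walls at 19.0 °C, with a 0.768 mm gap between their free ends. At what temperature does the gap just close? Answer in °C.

T = 42.5 °C

α₁L₁ = 1.61595×10⁻⁵ m/K, α₂L₂ = 1.65168×10⁻⁵ m/K → total 3.26763×10⁻⁵ m/K
ΔT = g/(α₁L₁+α₂L₂) = 7.68×10⁻⁴ / 3.26763×10⁻⁵ = 23.503 K
T = 19.0 + 23.503 = 42.503 °C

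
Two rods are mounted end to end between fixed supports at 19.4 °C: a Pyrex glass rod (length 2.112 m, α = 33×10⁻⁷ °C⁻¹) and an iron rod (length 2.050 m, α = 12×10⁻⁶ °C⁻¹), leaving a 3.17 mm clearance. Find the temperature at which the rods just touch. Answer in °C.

Gap closes when ΔL₁ + ΔL₂ = 3.17 mm = 3.17×10⁻³ m
(α₁L₁ + α₂L₂)ΔT = g
α₁L₁ + α₂L₂ = 33×10⁻⁷×2.112 + 12×10⁻⁶×2.050 = 3.15696×10⁻⁵ m/K
ΔT = 3.17×10⁻³ / 3.15696×10⁻⁵ = 100.41 K
T = 19.4 + 100.41 = 119.81 °C

T = 120 °C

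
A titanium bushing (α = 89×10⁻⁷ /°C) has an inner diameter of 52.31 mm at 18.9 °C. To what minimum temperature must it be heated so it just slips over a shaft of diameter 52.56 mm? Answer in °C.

Required Δd = 52.56 − 52.31 = 0.25 mm
Δd = αd₀ΔT ⇒ ΔT = Δd/(αd₀) = 0.25 / (89×10⁻⁷ × 52.31) = 536.99 K
T_min = 18.9 + 536.99 = 555.89 °C

T = 556 °C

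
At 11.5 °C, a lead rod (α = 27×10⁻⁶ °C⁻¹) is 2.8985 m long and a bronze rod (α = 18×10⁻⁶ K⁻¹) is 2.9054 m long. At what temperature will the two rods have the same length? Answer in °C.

T = 277.3 °C

L₁(1 + α₁ΔT) = L₂(1 + α₂ΔT) ⇒ ΔT = (L₂ − L₁)/(α₁L₁ − α₂L₂)
L₂ − L₁ = 2.9054 − 2.8985 = 6.90×10⁻³ m
α₁L₁ − α₂L₂ = 27×10⁻⁶×2.8985 − 18×10⁻⁶×2.9054 = 2.59623×10⁻⁵ m/K
ΔT = 6.90×10⁻³ / 2.59623×10⁻⁵ = 265.770 K
T = 11.5 + 265.770 = 277.270 °C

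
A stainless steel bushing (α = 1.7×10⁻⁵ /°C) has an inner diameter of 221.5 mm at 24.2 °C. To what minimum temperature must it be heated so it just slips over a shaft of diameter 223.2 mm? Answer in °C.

Required Δd = 223.2 − 221.5 = 1.7 mm
Δd = αd₀ΔT ⇒ ΔT = Δd/(αd₀) = 1.7 / (1.7×10⁻⁵ × 221.5) = 451.47 K
T_min = 24.2 + 451.47 = 475.67 °C

T = 476 °C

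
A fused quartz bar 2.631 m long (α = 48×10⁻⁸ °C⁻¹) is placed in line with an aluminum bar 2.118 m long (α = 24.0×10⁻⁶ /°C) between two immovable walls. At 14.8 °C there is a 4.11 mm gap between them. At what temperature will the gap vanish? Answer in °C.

T = 93.7 °C

α₁L₁ = 1.26288×10⁻⁶ m/K, α₂L₂ = 5.0832×10⁻⁵ m/K → total 5.209488×10⁻⁵ m/K
ΔT = g/(α₁L₁+α₂L₂) = 4.11×10⁻³ / 5.209488×10⁻⁵ = 78.895 K
T = 14.8 + 78.895 = 93.695 °C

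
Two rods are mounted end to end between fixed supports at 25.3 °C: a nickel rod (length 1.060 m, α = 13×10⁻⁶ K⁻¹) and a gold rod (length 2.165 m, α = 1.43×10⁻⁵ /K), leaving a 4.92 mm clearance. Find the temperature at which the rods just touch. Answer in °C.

Gap closes when ΔL₁ + ΔL₂ = 4.92 mm = 4.92×10⁻³ m
(α₁L₁ + α₂L₂)ΔT = g
α₁L₁ + α₂L₂ = 13×10⁻⁶×1.060 + 1.43×10⁻⁵×2.165 = 4.47395×10⁻⁵ m/K
ΔT = 4.92×10⁻³ / 4.47395×10⁻⁵ = 109.97 K
T = 25.3 + 109.97 = 135.27 °C

T = 135 °C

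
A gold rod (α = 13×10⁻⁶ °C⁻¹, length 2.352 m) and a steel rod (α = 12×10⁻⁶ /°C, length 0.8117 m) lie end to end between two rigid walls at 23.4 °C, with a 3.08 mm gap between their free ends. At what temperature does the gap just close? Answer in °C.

T = 99.8 °C

Gap closes when ΔL₁ + ΔL₂ = 3.08 mm = 3.08×10⁻³ m
(α₁L₁ + α₂L₂)ΔT = g
α₁L₁ + α₂L₂ = 13×10⁻⁶×2.352 + 12×10⁻⁶×0.8117 = 4.03164×10⁻⁵ m/K
ΔT = 3.08×10⁻³ / 4.03164×10⁻⁵ = 76.396 K
T = 23.4 + 76.396 = 99.796 °C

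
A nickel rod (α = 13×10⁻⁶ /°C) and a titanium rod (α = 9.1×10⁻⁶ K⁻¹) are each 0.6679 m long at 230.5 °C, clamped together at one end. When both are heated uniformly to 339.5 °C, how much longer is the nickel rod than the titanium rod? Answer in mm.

ΔT = 109.0 K
nickel: ΔL = 13×10⁻⁶ × 0.6679 m × 109.0 = 9.4641×10⁻⁴ m = 0.94641 mm
titanium: ΔL = 9.1×10⁻⁶ × 0.6679 m × 109.0 = 6.6249×10⁻⁴ m = 0.66249 mm
difference = 0.94641 − 0.66249 = 0.28392 mm

0.284 mm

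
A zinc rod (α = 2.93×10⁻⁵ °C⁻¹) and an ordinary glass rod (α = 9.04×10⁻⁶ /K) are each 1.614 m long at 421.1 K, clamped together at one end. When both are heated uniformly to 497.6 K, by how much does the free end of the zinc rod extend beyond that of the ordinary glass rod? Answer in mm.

ΔT = 76.5 K
zinc: ΔL = 2.93×10⁻⁵ × 1.614 m × 76.5 = 3.6177×10⁻³ m = 3.6177 mm
ordinary glass: ΔL = 9.04×10⁻⁶ × 1.614 m × 76.5 = 1.1162×10⁻³ m = 1.1162 mm
difference = 3.6177 − 1.1162 = 2.5015 mm

2.50 mm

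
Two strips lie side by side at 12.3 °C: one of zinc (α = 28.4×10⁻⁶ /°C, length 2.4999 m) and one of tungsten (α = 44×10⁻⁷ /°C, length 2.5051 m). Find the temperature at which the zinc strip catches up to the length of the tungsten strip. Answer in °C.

T = 99.00 °C

Equal length when α₁L₁ΔT − α₂L₂ΔT = L₂ − L₁ = 5.20×10⁻³ m
α₁L₁ = 7.099716×10⁻⁵, α₂L₂ = 1.102244×10⁻⁵ → Δ(αL) = 5.997472×10⁻⁵ m/K
ΔT = 5.20×10⁻³ / 5.997472×10⁻⁵ = 86.7032 K, so T = 12.3 + 86.7032 = 99.0032 °C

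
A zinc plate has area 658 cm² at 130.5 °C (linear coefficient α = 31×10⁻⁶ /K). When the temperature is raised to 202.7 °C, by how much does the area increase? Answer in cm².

Area coefficient ≈ 2α; |ΔT| = 72.2 K
ΔA = 2αA₀ΔT = 2(31×10⁻⁶)(658)(72.2) = 2.95 cm²

ΔA = 2.95 cm²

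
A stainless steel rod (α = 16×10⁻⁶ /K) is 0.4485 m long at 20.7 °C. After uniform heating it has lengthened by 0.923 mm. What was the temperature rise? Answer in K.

ΔT = 129 K

ΔL = αL₀ΔT ⇒ ΔT = ΔL / (αL₀)
ΔT = 0.923×10⁻³ m / (16×10⁻⁶ × 0.4485 m) = 128.62 K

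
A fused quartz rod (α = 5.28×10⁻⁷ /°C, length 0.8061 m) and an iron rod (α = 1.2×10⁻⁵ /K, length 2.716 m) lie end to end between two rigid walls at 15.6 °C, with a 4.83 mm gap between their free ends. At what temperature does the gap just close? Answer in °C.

α₁L₁ = 4.256208×10⁻⁷ m/K, α₂L₂ = 3.2592×10⁻⁵ m/K → total 3.30176208×10⁻⁵ m/K
ΔT = g/(α₁L₁+α₂L₂) = 4.83×10⁻³ / 3.30176208×10⁻⁵ = 146.29 K
T = 15.6 + 146.29 = 161.89 °C

T = 162 °C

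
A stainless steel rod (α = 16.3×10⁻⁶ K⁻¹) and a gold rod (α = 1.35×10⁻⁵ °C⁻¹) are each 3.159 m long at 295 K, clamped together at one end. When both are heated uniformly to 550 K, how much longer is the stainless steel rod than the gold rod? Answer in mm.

ΔT = 255 K
stainless steel: ΔL = 16.3×10⁻⁶ × 3.159 m × 255 = 1.3130×10⁻² m = 13.130 mm
gold: ΔL = 1.35×10⁻⁵ × 3.159 m × 255 = 1.0875×10⁻² m = 10.875 mm
difference = 13.130 − 10.875 = 2.255 mm

2.26 mm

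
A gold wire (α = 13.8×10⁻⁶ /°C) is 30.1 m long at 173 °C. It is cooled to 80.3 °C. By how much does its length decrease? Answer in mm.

ΔL = 38.5 mm

|ΔT| = |80.3 − 173| = 92.7 K
ΔL = αL₀ΔT = (13.8×10⁻⁶)(30.1)(92.7) = 3.85×10⁻² m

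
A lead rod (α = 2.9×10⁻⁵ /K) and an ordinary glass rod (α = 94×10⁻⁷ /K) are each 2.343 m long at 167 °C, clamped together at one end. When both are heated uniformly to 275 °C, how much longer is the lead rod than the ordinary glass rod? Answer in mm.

ΔT = 108 K
lead: ΔL = 2.9×10⁻⁵ × 2.343 m × 108 = 7.3383×10⁻³ m = 7.3383 mm
ordinary glass: ΔL = 94×10⁻⁷ × 2.343 m × 108 = 2.3786×10⁻³ m = 2.3786 mm
difference = 7.3383 − 2.3786 = 4.9597 mm

4.96 mm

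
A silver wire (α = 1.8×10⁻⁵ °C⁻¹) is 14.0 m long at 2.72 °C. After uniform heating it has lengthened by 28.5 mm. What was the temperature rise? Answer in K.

ΔT = 113 K

ΔL = αL₀ΔT ⇒ ΔT = ΔL / (αL₀)
ΔT = 28.5×10⁻³ m / (1.8×10⁻⁵ × 14.0 m) = 113.10 K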